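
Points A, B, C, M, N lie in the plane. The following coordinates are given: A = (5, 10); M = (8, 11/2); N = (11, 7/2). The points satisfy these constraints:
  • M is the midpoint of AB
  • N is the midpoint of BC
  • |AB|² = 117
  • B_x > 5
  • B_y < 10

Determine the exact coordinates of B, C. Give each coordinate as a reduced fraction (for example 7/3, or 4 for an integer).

1. B_x = 11  [B = 2·M−A = 2·(8, 11/2)−(5, 10)]
2. B_y = 1  [B = 2·M−A = 2·(8, 11/2)−(5, 10)]
   so B = (11, 1)
3. C_x = 11  [C = 2·N−B = 2·(11, 7/2)−(11, 1)]
4. C_y = 6  [C = 2·N−B = 2·(11, 7/2)−(11, 1)]
   so C = (11, 6)

B = (11, 1)
C = (11, 6)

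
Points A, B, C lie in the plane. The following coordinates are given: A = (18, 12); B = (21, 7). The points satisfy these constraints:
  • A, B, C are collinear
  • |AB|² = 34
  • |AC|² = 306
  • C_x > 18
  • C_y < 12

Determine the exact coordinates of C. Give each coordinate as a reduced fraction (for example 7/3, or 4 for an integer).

1. C_x = 27  [[A, B, C are collinear ⇒ 5x+3y-126=0] ∩ [|C−(18, 12)|²=306]]
2. C_y = -3  [[A, B, C are collinear ⇒ 5x+3y-126=0] ∩ [|C−(18, 12)|²=306]]
   so C = (27, -3)

C = (27, -3)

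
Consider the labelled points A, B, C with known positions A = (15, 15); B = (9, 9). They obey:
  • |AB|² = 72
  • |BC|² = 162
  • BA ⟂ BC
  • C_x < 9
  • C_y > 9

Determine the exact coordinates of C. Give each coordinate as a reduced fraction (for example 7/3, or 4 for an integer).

1. C_x = 0  [[BA ⟂ BC ⇒ 6x+6y-108=0] ∩ [|C−(9, 9)|²=162]]
2. C_y = 18  [[BA ⟂ BC ⇒ 6x+6y-108=0] ∩ [|C−(9, 9)|²=162]]
   so C = (0, 18)

C = (0, 18)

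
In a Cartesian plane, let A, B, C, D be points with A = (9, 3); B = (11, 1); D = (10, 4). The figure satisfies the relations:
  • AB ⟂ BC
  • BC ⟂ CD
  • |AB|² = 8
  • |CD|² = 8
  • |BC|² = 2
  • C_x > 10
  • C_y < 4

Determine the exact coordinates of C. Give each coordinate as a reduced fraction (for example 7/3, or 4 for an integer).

C = (12, 2)

1. C_x = 12  [[AB ⟂ BC ⇒ 2x-2y-20=0] ∩ [|C−(10, 4)|²=8]]
2. C_y = 2  [[AB ⟂ BC ⇒ 2x-2y-20=0] ∩ [|C−(10, 4)|²=8]]
   so C = (12, 2)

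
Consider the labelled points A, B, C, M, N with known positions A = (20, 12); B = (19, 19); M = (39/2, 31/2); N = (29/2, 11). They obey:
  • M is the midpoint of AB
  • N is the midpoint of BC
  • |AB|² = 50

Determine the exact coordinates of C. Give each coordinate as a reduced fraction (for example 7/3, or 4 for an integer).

1. C_x = 10  [C = 2·N−B = 2·(29/2, 11)−(19, 19)]
2. C_y = 3  [C = 2·N−B = 2·(29/2, 11)−(19, 19)]
   so C = (10, 3)

C = (10, 3)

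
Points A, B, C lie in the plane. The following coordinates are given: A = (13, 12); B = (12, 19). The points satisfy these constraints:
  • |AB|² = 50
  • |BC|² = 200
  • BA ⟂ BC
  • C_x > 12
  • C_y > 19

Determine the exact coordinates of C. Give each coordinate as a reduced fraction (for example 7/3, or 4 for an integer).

1. C_x = 26  [[BA ⟂ BC ⇒ 1x-7y+121=0] ∩ [|C−(12, 19)|²=200]]
2. C_y = 21  [[BA ⟂ BC ⇒ 1x-7y+121=0] ∩ [|C−(12, 19)|²=200]]
   so C = (26, 21)

C = (26, 21)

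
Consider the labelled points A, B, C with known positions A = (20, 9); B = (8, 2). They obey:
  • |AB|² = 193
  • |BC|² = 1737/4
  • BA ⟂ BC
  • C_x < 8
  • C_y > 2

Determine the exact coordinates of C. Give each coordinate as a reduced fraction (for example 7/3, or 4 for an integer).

C = (-5/2, 20)

1. C_x = -5/2  [[BA ⟂ BC ⇒ 12x+7y-110=0] ∩ [|C−(8, 2)|²=1737/4]]
2. C_y = 20  [[BA ⟂ BC ⇒ 12x+7y-110=0] ∩ [|C−(8, 2)|²=1737/4]]
   so C = (-5/2, 20)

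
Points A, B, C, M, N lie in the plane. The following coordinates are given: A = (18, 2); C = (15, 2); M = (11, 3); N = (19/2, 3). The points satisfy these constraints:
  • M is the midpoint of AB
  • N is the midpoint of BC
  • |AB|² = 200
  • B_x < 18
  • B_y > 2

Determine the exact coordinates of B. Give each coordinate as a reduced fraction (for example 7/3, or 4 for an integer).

1. B_x = 4  [B = 2·M−A = 2·(11, 3)−(18, 2)]
2. B_y = 4  [B = 2·M−A = 2·(11, 3)−(18, 2)]
   so B = (4, 4)

B = (4, 4)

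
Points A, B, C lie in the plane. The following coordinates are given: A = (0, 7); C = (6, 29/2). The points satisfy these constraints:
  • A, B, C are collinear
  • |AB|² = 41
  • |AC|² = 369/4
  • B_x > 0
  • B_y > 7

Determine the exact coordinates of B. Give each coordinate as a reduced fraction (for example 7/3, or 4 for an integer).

B = (4, 12)

1. B_x = 4  [[A, B, C are collinear ⇒ 15/2x-6y+42=0] ∩ [|B−(0, 7)|²=41]]
2. B_y = 12  [[A, B, C are collinear ⇒ 15/2x-6y+42=0] ∩ [|B−(0, 7)|²=41]]
   so B = (4, 12)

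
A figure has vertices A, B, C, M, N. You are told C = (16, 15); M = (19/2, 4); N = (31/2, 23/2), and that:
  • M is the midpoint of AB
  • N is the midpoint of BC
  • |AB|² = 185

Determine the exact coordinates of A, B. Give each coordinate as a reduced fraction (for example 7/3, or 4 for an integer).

1. B_x = 15  [B = 2·N−C = 2·(31/2, 23/2)−(16, 15)]
2. B_y = 8  [B = 2·N−C = 2·(31/2, 23/2)−(16, 15)]
   so B = (15, 8)
3. A_x = 4  [A = 2·M−B = 2·(19/2, 4)−(15, 8)]
4. A_y = 0  [A = 2·M−B = 2·(19/2, 4)−(15, 8)]
   so A = (4, 0)

A = (4, 0)
B = (15, 8)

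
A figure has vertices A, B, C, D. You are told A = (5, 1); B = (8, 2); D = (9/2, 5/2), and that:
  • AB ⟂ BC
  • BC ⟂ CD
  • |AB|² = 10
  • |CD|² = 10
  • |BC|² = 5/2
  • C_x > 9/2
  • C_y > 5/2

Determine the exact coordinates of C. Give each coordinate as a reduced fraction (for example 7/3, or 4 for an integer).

C = (15/2, 7/2)

1. C_x = 15/2  [[AB ⟂ BC ⇒ 3x+1y-26=0] ∩ [|C−(9/2, 5/2)|²=10]]
2. C_y = 7/2  [[AB ⟂ BC ⇒ 3x+1y-26=0] ∩ [|C−(9/2, 5/2)|²=10]]
   so C = (15/2, 7/2)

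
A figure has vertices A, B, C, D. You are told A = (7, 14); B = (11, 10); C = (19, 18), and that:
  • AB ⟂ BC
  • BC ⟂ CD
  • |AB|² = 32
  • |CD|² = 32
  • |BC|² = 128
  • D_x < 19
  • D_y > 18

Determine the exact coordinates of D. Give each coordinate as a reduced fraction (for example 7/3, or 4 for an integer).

1. D_x = 15  [[BC ⟂ CD ⇒ 8x+8y-296=0] ∩ [|D−(19, 18)|²=32]]
2. D_y = 22  [[BC ⟂ CD ⇒ 8x+8y-296=0] ∩ [|D−(19, 18)|²=32]]
   so D = (15, 22)

D = (15, 22)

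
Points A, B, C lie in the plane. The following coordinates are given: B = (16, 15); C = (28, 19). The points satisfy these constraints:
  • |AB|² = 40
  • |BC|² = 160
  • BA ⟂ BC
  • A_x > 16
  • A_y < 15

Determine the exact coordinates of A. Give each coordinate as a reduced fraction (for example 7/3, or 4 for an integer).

A = (18, 9)

1. A_x = 18  [[BA ⟂ BC ⇒ 12x+4y-252=0] ∩ [|A−(16, 15)|²=40]]
2. A_y = 9  [[BA ⟂ BC ⇒ 12x+4y-252=0] ∩ [|A−(16, 15)|²=40]]
   so A = (18, 9)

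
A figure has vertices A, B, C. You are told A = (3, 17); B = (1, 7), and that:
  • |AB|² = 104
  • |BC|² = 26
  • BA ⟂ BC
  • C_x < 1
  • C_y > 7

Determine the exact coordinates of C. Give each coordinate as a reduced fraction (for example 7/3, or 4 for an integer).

1. C_x = -4  [[BA ⟂ BC ⇒ 2x+10y-72=0] ∩ [|C−(1, 7)|²=26]]
2. C_y = 8  [[BA ⟂ BC ⇒ 2x+10y-72=0] ∩ [|C−(1, 7)|²=26]]
   so C = (-4, 8)

C = (-4, 8)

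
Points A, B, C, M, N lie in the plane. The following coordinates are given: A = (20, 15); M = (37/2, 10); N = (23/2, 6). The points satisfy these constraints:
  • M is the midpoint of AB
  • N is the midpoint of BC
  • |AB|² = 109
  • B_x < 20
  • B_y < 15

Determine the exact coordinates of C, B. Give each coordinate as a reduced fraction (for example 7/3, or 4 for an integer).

1. B_x = 17  [B = 2·M−A = 2·(37/2, 10)−(20, 15)]
2. B_y = 5  [B = 2·M−A = 2·(37/2, 10)−(20, 15)]
   so B = (17, 5)
3. C_x = 6  [C = 2·N−B = 2·(23/2, 6)−(17, 5)]
4. C_y = 7  [C = 2·N−B = 2·(23/2, 6)−(17, 5)]
   so C = (6, 7)

C = (6, 7)
B = (17, 5)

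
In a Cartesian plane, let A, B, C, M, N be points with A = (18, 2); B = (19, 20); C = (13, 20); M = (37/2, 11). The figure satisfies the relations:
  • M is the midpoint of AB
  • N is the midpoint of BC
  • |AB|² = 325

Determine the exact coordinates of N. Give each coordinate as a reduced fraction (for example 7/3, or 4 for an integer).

N = (16, 20)

1. N_x = 16  [2·N = B+C = (19, 20)+(13, 20)]
2. N_y = 20  [2·N = B+C = (19, 20)+(13, 20)]
   so N = (16, 20)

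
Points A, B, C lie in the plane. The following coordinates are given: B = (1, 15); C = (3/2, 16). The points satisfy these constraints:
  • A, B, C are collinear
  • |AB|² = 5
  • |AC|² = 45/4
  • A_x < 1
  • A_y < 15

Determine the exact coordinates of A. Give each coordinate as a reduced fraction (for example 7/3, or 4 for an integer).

1. A_x = 0  [[A, B, C are collinear ⇒ -1x+1/2y-13/2=0] ∩ [|A−(1, 15)|²=5]]
2. A_y = 13  [[A, B, C are collinear ⇒ -1x+1/2y-13/2=0] ∩ [|A−(1, 15)|²=5]]
   so A = (0, 13)

A = (0, 13)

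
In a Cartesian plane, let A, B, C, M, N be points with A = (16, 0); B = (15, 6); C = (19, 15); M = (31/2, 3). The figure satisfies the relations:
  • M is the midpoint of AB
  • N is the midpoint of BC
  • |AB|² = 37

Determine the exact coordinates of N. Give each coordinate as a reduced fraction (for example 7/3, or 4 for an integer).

1. N_x = 17  [2·N = B+C = (15, 6)+(19, 15)]
2. N_y = 21/2  [2·N = B+C = (15, 6)+(19, 15)]
   so N = (17, 21/2)

N = (17, 21/2)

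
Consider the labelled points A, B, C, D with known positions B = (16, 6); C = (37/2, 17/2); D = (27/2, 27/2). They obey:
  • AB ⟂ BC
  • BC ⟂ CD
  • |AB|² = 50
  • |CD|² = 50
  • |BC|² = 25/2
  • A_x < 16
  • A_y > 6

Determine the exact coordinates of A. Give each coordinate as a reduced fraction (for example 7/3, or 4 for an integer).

A = (11, 11)

1. A_x = 11  [[AB ⟂ BC ⇒ -5/2x-5/2y+55=0] ∩ [|A−(16, 6)|²=50]]
2. A_y = 11  [[AB ⟂ BC ⇒ -5/2x-5/2y+55=0] ∩ [|A−(16, 6)|²=50]]
   so A = (11, 11)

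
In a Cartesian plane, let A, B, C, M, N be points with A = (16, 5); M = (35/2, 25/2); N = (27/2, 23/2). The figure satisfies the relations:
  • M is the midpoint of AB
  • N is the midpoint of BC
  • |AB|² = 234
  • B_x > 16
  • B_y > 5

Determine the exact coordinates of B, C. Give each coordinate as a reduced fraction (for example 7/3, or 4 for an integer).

1. B_x = 19  [B = 2·M−A = 2·(35/2, 25/2)−(16, 5)]
2. B_y = 20  [B = 2·M−A = 2·(35/2, 25/2)−(16, 5)]
   so B = (19, 20)
3. C_x = 8  [C = 2·N−B = 2·(27/2, 23/2)−(19, 20)]
4. C_y = 3  [C = 2·N−B = 2·(27/2, 23/2)−(19, 20)]
   so C = (8, 3)

B = (19, 20)
C = (8, 3)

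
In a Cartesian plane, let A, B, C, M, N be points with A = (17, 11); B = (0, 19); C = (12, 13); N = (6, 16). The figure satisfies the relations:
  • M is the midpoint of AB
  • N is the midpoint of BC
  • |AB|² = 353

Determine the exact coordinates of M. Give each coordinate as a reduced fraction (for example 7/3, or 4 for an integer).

1. M_x = 17/2  [2·M = A+B = (17, 11)+(0, 19)]
2. M_y = 15  [2·M = A+B = (17, 11)+(0, 19)]
   so M = (17/2, 15)

M = (17/2, 15)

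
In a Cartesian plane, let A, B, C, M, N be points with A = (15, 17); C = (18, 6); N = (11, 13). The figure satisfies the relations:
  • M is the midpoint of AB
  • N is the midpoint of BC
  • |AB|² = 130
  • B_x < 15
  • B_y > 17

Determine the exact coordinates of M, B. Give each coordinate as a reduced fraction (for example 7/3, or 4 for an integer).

1. B_x = 4  [B = 2·N−C = 2·(11, 13)−(18, 6)]
2. B_y = 20  [B = 2·N−C = 2·(11, 13)−(18, 6)]
   so B = (4, 20)
3. M_x = 19/2  [2·M = A+B = (15, 17)+(4, 20)]
4. M_y = 37/2  [2·M = A+B = (15, 17)+(4, 20)]
   so M = (19/2, 37/2)

M = (19/2, 37/2)
B = (4, 20)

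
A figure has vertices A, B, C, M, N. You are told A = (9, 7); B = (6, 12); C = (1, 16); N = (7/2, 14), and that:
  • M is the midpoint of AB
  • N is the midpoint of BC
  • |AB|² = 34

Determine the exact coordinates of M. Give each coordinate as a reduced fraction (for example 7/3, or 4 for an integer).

1. M_x = 15/2  [2·M = A+B = (9, 7)+(6, 12)]
2. M_y = 19/2  [2·M = A+B = (9, 7)+(6, 12)]
   so M = (15/2, 19/2)

M = (15/2, 19/2)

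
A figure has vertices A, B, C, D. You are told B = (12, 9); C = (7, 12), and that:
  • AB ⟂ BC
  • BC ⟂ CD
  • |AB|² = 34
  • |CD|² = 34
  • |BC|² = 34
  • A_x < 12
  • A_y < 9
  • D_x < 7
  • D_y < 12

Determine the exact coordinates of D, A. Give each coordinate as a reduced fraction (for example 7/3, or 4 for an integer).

D = (4, 7)
A = (9, 4)

1. D_x = 4  [[BC ⟂ CD ⇒ -5x+3y-1=0] ∩ [|D−(7, 12)|²=34]]
2. D_y = 7  [[BC ⟂ CD ⇒ -5x+3y-1=0] ∩ [|D−(7, 12)|²=34]]
   so D = (4, 7)
3. A_x = 9  [[AB ⟂ BC ⇒ 5x-3y-33=0] ∩ [|A−(12, 9)|²=34]]
4. A_y = 4  [[AB ⟂ BC ⇒ 5x-3y-33=0] ∩ [|A−(12, 9)|²=34]]
   so A = (9, 4)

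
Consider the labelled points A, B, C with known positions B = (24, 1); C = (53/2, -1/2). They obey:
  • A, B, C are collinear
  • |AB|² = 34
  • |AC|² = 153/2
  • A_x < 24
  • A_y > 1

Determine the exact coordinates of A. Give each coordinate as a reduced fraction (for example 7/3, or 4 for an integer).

A = (19, 4)

1. A_x = 19  [[A, B, C are collinear ⇒ 3/2x+5/2y-77/2=0] ∩ [|A−(24, 1)|²=34]]
2. A_y = 4  [[A, B, C are collinear ⇒ 3/2x+5/2y-77/2=0] ∩ [|A−(24, 1)|²=34]]
   so A = (19, 4)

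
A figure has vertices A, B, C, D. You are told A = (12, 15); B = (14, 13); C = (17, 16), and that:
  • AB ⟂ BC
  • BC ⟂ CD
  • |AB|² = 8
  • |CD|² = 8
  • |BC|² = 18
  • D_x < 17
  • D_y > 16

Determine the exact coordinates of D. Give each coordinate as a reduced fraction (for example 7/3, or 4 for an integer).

1. D_x = 15  [[BC ⟂ CD ⇒ 3x+3y-99=0] ∩ [|D−(17, 16)|²=8]]
2. D_y = 18  [[BC ⟂ CD ⇒ 3x+3y-99=0] ∩ [|D−(17, 16)|²=8]]
   so D = (15, 18)

D = (15, 18)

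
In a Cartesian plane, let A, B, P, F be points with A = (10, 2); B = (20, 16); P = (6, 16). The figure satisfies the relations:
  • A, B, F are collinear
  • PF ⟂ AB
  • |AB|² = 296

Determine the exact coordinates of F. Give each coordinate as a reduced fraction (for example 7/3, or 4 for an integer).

1. F_x = 565/37  [[A, B, F are collinear ⇒ -14x+10y+120=0] ∩ [PF ⟂ AB ⇒ 10x+14y-284=0]]
2. F_y = 347/37  [[A, B, F are collinear ⇒ -14x+10y+120=0] ∩ [PF ⟂ AB ⇒ 10x+14y-284=0]]
   so F = (565/37, 347/37)

F = (565/37, 347/37)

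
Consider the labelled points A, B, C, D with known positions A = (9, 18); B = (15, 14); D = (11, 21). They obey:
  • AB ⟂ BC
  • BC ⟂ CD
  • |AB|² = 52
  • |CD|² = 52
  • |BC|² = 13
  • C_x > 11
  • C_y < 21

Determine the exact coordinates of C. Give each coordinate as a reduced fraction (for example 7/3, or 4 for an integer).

C = (17, 17)

1. C_x = 17  [[AB ⟂ BC ⇒ 6x-4y-34=0] ∩ [|C−(11, 21)|²=52]]
2. C_y = 17  [[AB ⟂ BC ⇒ 6x-4y-34=0] ∩ [|C−(11, 21)|²=52]]
   so C = (17, 17)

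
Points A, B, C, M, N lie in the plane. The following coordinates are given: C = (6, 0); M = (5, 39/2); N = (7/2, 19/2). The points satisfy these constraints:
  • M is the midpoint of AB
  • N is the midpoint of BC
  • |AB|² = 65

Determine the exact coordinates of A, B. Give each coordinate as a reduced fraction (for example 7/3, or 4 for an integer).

A = (9, 20)
B = (1, 19)

1. B_x = 1  [B = 2·N−C = 2·(7/2, 19/2)−(6, 0)]
2. B_y = 19  [B = 2·N−C = 2·(7/2, 19/2)−(6, 0)]
   so B = (1, 19)
3. A_x = 9  [A = 2·M−B = 2·(5, 39/2)−(1, 19)]
4. A_y = 20  [A = 2·M−B = 2·(5, 39/2)−(1, 19)]
   so A = (9, 20)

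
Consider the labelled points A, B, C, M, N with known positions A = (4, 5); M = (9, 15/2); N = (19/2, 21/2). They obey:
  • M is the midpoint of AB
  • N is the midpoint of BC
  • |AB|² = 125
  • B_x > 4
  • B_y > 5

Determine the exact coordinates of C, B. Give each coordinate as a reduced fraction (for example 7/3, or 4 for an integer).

C = (5, 11)
B = (14, 10)

1. B_x = 14  [B = 2·M−A = 2·(9, 15/2)−(4, 5)]
2. B_y = 10  [B = 2·M−A = 2·(9, 15/2)−(4, 5)]
   so B = (14, 10)
3. C_x = 5  [C = 2·N−B = 2·(19/2, 21/2)−(14, 10)]
4. C_y = 11  [C = 2·N−B = 2·(19/2, 21/2)−(14, 10)]
   so C = (5, 11)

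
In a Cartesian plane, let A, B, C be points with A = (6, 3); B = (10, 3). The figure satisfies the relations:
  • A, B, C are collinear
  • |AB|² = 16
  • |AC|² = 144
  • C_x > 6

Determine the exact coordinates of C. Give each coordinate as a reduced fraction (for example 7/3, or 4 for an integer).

C = (18, 3)

1. C_x = 18  [[A, B, C are collinear ⇒ 4y-12=0] ∩ [|C−(6, 3)|²=144]]
2. C_y = 3  [[A, B, C are collinear ⇒ 4y-12=0] ∩ [|C−(6, 3)|²=144]]
   so C = (18, 3)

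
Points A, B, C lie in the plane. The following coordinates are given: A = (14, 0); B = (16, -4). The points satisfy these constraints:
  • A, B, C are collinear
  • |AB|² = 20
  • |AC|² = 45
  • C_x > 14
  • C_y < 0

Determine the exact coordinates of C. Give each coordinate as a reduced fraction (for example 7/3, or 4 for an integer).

C = (17, -6)

1. C_x = 17  [[A, B, C are collinear ⇒ 4x+2y-56=0] ∩ [|C−(14, 0)|²=45]]
2. C_y = -6  [[A, B, C are collinear ⇒ 4x+2y-56=0] ∩ [|C−(14, 0)|²=45]]
   so C = (17, -6)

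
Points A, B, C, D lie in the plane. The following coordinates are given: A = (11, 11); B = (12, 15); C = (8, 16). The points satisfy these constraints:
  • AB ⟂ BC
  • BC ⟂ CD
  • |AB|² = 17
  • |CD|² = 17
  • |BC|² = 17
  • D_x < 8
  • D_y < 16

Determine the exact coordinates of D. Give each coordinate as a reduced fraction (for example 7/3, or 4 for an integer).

1. D_x = 7  [[BC ⟂ CD ⇒ -4x+1y+16=0] ∩ [|D−(8, 16)|²=17]]
2. D_y = 12  [[BC ⟂ CD ⇒ -4x+1y+16=0] ∩ [|D−(8, 16)|²=17]]
   so D = (7, 12)

D = (7, 12)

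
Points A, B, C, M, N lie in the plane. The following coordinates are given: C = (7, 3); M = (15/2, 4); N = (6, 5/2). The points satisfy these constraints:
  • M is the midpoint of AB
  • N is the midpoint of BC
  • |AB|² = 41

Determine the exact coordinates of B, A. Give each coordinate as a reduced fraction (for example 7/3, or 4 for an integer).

B = (5, 2)
A = (10, 6)

1. B_x = 5  [B = 2·N−C = 2·(6, 5/2)−(7, 3)]
2. B_y = 2  [B = 2·N−C = 2·(6, 5/2)−(7, 3)]
   so B = (5, 2)
3. A_x = 10  [A = 2·M−B = 2·(15/2, 4)−(5, 2)]
4. A_y = 6  [A = 2·M−B = 2·(15/2, 4)−(5, 2)]
   so A = (10, 6)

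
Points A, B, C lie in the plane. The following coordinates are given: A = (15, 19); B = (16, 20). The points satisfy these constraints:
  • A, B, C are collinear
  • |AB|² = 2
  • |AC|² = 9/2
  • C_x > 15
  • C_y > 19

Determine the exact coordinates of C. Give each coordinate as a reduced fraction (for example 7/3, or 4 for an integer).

1. C_x = 33/2  [[A, B, C are collinear ⇒ -1x+1y-4=0] ∩ [|C−(15, 19)|²=9/2]]
2. C_y = 41/2  [[A, B, C are collinear ⇒ -1x+1y-4=0] ∩ [|C−(15, 19)|²=9/2]]
   so C = (33/2, 41/2)

C = (33/2, 41/2)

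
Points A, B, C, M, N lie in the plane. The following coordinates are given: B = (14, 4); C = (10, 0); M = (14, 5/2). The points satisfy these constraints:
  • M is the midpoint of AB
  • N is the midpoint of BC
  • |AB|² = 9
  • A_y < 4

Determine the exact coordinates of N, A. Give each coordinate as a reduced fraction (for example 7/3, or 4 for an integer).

N = (12, 2)
A = (14, 1)

1. A_x = 14  [A = 2·M−B = 2·(14, 5/2)−(14, 4)]
2. A_y = 1  [A = 2·M−B = 2·(14, 5/2)−(14, 4)]
   so A = (14, 1)
3. N_x = 12  [2·N = B+C = (14, 4)+(10, 0)]
4. N_y = 2  [2·N = B+C = (14, 4)+(10, 0)]
   so N = (12, 2)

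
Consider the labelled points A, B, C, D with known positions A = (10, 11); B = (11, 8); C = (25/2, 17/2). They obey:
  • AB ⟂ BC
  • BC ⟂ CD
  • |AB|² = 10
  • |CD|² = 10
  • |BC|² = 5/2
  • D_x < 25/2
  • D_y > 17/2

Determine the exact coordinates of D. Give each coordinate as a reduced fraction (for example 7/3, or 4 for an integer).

D = (23/2, 23/2)

1. D_x = 23/2  [[BC ⟂ CD ⇒ 3/2x+1/2y-23=0] ∩ [|D−(25/2, 17/2)|²=10]]
2. D_y = 23/2  [[BC ⟂ CD ⇒ 3/2x+1/2y-23=0] ∩ [|D−(25/2, 17/2)|²=10]]
   so D = (23/2, 23/2)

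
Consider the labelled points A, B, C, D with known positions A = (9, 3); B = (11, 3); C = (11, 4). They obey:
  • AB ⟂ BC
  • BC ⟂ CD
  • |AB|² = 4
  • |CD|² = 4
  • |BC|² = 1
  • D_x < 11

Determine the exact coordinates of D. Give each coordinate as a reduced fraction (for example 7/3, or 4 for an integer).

D = (9, 4)

1. D_x = 9  [[BC ⟂ CD ⇒ 1y-4=0] ∩ [|D−(11, 4)|²=4]]
2. D_y = 4  [[BC ⟂ CD ⇒ 1y-4=0] ∩ [|D−(11, 4)|²=4]]
   so D = (9, 4)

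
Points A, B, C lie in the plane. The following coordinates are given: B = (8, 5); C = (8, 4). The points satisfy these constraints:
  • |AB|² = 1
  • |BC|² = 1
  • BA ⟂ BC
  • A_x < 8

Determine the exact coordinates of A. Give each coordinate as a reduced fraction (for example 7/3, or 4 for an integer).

1. A_x = 7  [[BA ⟂ BC ⇒ -1y+5=0] ∩ [|A−(8, 5)|²=1]]
2. A_y = 5  [[BA ⟂ BC ⇒ -1y+5=0] ∩ [|A−(8, 5)|²=1]]
   so A = (7, 5)

A = (7, 5)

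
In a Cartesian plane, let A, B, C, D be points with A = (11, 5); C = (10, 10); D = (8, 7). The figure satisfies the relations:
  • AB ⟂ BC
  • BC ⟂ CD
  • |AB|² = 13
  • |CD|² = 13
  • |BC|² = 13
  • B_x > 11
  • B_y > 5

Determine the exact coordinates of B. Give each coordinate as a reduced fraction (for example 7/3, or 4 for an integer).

B = (13, 8)

1. B_x = 13  [[BC ⟂ CD ⇒ 2x+3y-50=0] ∩ [|B−(11, 5)|²=13]]
2. B_y = 8  [[BC ⟂ CD ⇒ 2x+3y-50=0] ∩ [|B−(11, 5)|²=13]]
   so B = (13, 8)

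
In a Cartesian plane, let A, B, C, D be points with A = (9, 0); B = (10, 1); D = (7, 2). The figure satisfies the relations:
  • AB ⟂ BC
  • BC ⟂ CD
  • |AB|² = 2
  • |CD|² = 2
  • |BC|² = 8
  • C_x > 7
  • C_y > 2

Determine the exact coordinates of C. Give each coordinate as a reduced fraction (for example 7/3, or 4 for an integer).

C = (8, 3)

1. C_x = 8  [[AB ⟂ BC ⇒ 1x+1y-11=0] ∩ [|C−(7, 2)|²=2]]
2. C_y = 3  [[AB ⟂ BC ⇒ 1x+1y-11=0] ∩ [|C−(7, 2)|²=2]]
   so C = (8, 3)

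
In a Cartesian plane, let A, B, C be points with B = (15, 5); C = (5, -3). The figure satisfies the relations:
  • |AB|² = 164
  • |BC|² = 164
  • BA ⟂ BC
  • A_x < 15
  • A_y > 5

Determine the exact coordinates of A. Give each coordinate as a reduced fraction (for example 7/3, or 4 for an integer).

1. A_x = 7  [[BA ⟂ BC ⇒ -10x-8y+190=0] ∩ [|A−(15, 5)|²=164]]
2. A_y = 15  [[BA ⟂ BC ⇒ -10x-8y+190=0] ∩ [|A−(15, 5)|²=164]]
   so A = (7, 15)

A = (7, 15)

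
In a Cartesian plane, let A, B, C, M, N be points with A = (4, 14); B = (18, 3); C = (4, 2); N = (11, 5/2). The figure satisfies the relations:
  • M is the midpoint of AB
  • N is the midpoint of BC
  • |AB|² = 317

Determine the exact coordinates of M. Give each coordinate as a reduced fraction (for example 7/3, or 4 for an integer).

M = (11, 17/2)

1. M_x = 11  [2·M = A+B = (4, 14)+(18, 3)]
2. M_y = 17/2  [2·M = A+B = (4, 14)+(18, 3)]
   so M = (11, 17/2)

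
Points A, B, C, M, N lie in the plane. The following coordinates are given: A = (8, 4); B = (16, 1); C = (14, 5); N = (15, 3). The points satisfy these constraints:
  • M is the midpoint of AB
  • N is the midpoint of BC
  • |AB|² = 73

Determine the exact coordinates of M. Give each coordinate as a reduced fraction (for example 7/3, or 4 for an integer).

M = (12, 5/2)

1. M_x = 12  [2·M = A+B = (8, 4)+(16, 1)]
2. M_y = 5/2  [2·M = A+B = (8, 4)+(16, 1)]
   so M = (12, 5/2)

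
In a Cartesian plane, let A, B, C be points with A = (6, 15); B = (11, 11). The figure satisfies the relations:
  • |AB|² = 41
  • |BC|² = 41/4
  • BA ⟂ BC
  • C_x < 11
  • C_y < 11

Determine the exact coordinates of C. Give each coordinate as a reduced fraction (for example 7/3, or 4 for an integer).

1. C_x = 9  [[BA ⟂ BC ⇒ -5x+4y+11=0] ∩ [|C−(11, 11)|²=41/4]]
2. C_y = 17/2  [[BA ⟂ BC ⇒ -5x+4y+11=0] ∩ [|C−(11, 11)|²=41/4]]
   so C = (9, 17/2)

C = (9, 17/2)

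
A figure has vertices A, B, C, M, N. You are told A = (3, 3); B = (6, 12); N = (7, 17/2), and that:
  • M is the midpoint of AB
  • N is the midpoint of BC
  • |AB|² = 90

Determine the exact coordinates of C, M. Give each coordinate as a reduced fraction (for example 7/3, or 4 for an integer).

1. M_x = 9/2  [2·M = A+B = (3, 3)+(6, 12)]
2. M_y = 15/2  [2·M = A+B = (3, 3)+(6, 12)]
   so M = (9/2, 15/2)
3. C_x = 8  [C = 2·N−B = 2·(7, 17/2)−(6, 12)]
4. C_y = 5  [C = 2·N−B = 2·(7, 17/2)−(6, 12)]
   so C = (8, 5)

C = (8, 5)
M = (9/2, 15/2)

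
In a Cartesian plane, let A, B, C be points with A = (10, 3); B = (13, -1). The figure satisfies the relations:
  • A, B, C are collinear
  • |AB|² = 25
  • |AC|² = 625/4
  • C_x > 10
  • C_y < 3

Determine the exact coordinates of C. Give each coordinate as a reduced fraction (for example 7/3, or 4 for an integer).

1. C_x = 35/2  [[A, B, C are collinear ⇒ 4x+3y-49=0] ∩ [|C−(10, 3)|²=625/4]]
2. C_y = -7  [[A, B, C are collinear ⇒ 4x+3y-49=0] ∩ [|C−(10, 3)|²=625/4]]
   so C = (35/2, -7)

C = (35/2, -7)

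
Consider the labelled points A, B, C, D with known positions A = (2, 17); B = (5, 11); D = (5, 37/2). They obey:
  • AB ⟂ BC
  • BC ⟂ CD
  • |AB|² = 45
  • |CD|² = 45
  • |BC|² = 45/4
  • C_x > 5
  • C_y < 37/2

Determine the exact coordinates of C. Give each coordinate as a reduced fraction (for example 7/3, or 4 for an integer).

C = (8, 25/2)

1. C_x = 8  [[AB ⟂ BC ⇒ 3x-6y+51=0] ∩ [|C−(5, 37/2)|²=45]]
2. C_y = 25/2  [[AB ⟂ BC ⇒ 3x-6y+51=0] ∩ [|C−(5, 37/2)|²=45]]
   so C = (8, 25/2)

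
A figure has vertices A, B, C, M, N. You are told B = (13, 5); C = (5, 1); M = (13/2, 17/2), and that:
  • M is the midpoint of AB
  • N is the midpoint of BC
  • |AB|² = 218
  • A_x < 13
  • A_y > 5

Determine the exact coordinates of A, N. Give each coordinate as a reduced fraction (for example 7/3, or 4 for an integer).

A = (0, 12)
N = (9, 3)

1. A_x = 0  [A = 2·M−B = 2·(13/2, 17/2)−(13, 5)]
2. A_y = 12  [A = 2·M−B = 2·(13/2, 17/2)−(13, 5)]
   so A = (0, 12)
3. N_x = 9  [2·N = B+C = (13, 5)+(5, 1)]
4. N_y = 3  [2·N = B+C = (13, 5)+(5, 1)]
   so N = (9, 3)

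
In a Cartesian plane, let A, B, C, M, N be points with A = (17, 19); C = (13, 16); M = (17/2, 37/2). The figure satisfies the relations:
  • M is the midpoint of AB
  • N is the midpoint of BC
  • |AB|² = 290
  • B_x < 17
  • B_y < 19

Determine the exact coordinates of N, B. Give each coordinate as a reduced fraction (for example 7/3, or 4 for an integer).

1. B_x = 0  [B = 2·M−A = 2·(17/2, 37/2)−(17, 19)]
2. B_y = 18  [B = 2·M−A = 2·(17/2, 37/2)−(17, 19)]
   so B = (0, 18)
3. N_x = 13/2  [2·N = B+C = (0, 18)+(13, 16)]
4. N_y = 17  [2·N = B+C = (0, 18)+(13, 16)]
   so N = (13/2, 17)

N = (13/2, 17)
B = (0, 18)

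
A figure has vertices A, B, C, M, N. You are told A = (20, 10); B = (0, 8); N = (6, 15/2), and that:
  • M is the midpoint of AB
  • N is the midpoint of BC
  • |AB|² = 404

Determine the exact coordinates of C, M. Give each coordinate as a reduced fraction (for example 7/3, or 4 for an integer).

1. M_x = 10  [2·M = A+B = (20, 10)+(0, 8)]
2. M_y = 9  [2·M = A+B = (20, 10)+(0, 8)]
   so M = (10, 9)
3. C_x = 12  [C = 2·N−B = 2·(6, 15/2)−(0, 8)]
4. C_y = 7  [C = 2·N−B = 2·(6, 15/2)−(0, 8)]
   so C = (12, 7)

C = (12, 7)
M = (10, 9)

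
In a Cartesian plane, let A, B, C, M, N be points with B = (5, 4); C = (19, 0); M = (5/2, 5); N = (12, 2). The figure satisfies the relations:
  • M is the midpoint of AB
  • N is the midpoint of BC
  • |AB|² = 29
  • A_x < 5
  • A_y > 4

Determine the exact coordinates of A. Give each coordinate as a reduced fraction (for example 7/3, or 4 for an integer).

A = (0, 6)

1. A_x = 0  [A = 2·M−B = 2·(5/2, 5)−(5, 4)]
2. A_y = 6  [A = 2·M−B = 2·(5/2, 5)−(5, 4)]
   so A = (0, 6)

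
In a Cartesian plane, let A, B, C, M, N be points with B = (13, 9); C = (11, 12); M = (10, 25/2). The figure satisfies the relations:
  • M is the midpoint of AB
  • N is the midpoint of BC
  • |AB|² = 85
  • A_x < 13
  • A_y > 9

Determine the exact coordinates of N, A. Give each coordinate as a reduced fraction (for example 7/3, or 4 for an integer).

1. A_x = 7  [A = 2·M−B = 2·(10, 25/2)−(13, 9)]
2. A_y = 16  [A = 2·M−B = 2·(10, 25/2)−(13, 9)]
   so A = (7, 16)
3. N_x = 12  [2·N = B+C = (13, 9)+(11, 12)]
4. N_y = 21/2  [2·N = B+C = (13, 9)+(11, 12)]
   so N = (12, 21/2)

N = (12, 21/2)
A = (7, 16)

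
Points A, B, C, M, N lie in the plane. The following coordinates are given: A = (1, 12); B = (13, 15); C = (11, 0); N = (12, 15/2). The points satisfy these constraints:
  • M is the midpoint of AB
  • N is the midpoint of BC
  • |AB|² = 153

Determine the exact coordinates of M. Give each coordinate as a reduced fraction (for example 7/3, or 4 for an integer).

M = (7, 27/2)

1. M_x = 7  [2·M = A+B = (1, 12)+(13, 15)]
2. M_y = 27/2  [2·M = A+B = (1, 12)+(13, 15)]
   so M = (7, 27/2)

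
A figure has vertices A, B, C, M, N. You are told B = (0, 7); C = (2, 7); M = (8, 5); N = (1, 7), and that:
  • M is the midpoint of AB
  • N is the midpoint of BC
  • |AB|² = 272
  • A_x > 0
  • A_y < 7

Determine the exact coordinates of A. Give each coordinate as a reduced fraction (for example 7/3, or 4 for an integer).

1. A_x = 16  [A = 2·M−B = 2·(8, 5)−(0, 7)]
2. A_y = 3  [A = 2·M−B = 2·(8, 5)−(0, 7)]
   so A = (16, 3)

A = (16, 3)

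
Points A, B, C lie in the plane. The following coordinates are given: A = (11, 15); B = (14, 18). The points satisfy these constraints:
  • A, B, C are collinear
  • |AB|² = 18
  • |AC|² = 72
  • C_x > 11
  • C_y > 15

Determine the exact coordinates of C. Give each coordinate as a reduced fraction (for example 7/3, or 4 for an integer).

1. C_x = 17  [[A, B, C are collinear ⇒ -3x+3y-12=0] ∩ [|C−(11, 15)|²=72]]
2. C_y = 21  [[A, B, C are collinear ⇒ -3x+3y-12=0] ∩ [|C−(11, 15)|²=72]]
   so C = (17, 21)

C = (17, 21)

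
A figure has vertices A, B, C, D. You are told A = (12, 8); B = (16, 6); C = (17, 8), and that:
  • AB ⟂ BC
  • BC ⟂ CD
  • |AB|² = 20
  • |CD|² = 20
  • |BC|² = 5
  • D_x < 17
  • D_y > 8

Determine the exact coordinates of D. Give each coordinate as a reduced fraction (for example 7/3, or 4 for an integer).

D = (13, 10)

1. D_x = 13  [[BC ⟂ CD ⇒ 1x+2y-33=0] ∩ [|D−(17, 8)|²=20]]
2. D_y = 10  [[BC ⟂ CD ⇒ 1x+2y-33=0] ∩ [|D−(17, 8)|²=20]]
   so D = (13, 10)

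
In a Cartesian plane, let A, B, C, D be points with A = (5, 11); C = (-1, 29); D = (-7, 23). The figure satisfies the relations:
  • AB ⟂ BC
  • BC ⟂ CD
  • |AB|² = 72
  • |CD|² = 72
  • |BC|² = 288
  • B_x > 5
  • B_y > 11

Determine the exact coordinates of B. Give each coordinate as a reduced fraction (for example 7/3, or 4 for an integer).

1. B_x = 11  [[BC ⟂ CD ⇒ 6x+6y-168=0] ∩ [|B−(5, 11)|²=72]]
2. B_y = 17  [[BC ⟂ CD ⇒ 6x+6y-168=0] ∩ [|B−(5, 11)|²=72]]
   so B = (11, 17)

B = (11, 17)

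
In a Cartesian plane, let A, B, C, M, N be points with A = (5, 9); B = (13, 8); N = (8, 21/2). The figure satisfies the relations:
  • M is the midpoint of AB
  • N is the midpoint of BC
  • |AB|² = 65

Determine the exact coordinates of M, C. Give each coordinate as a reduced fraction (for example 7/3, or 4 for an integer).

M = (9, 17/2)
C = (3, 13)

1. M_x = 9  [2·M = A+B = (5, 9)+(13, 8)]
2. M_y = 17/2  [2·M = A+B = (5, 9)+(13, 8)]
   so M = (9, 17/2)
3. C_x = 3  [C = 2·N−B = 2·(8, 21/2)−(13, 8)]
4. C_y = 13  [C = 2·N−B = 2·(8, 21/2)−(13, 8)]
   so C = (3, 13)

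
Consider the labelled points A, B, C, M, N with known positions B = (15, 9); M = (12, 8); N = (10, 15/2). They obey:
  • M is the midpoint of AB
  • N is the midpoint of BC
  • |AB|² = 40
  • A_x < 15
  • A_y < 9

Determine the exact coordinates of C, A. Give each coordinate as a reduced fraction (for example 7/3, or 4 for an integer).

1. A_x = 9  [A = 2·M−B = 2·(12, 8)−(15, 9)]
2. A_y = 7  [A = 2·M−B = 2·(12, 8)−(15, 9)]
   so A = (9, 7)
3. C_x = 5  [C = 2·N−B = 2·(10, 15/2)−(15, 9)]
4. C_y = 6  [C = 2·N−B = 2·(10, 15/2)−(15, 9)]
   so C = (5, 6)

C = (5, 6)
A = (9, 7)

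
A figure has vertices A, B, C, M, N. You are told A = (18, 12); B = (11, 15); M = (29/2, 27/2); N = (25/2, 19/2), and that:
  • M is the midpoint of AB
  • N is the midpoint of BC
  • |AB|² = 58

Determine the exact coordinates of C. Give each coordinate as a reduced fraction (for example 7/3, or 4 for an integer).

C = (14, 4)

1. C_x = 14  [C = 2·N−B = 2·(25/2, 19/2)−(11, 15)]
2. C_y = 4  [C = 2·N−B = 2·(25/2, 19/2)−(11, 15)]
   so C = (14, 4)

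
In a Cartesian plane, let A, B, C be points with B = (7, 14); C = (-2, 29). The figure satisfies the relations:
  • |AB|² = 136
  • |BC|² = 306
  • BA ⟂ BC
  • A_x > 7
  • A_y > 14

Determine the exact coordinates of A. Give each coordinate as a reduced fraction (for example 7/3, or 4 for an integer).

A = (17, 20)

1. A_x = 17  [[BA ⟂ BC ⇒ -9x+15y-147=0] ∩ [|A−(7, 14)|²=136]]
2. A_y = 20  [[BA ⟂ BC ⇒ -9x+15y-147=0] ∩ [|A−(7, 14)|²=136]]
   so A = (17, 20)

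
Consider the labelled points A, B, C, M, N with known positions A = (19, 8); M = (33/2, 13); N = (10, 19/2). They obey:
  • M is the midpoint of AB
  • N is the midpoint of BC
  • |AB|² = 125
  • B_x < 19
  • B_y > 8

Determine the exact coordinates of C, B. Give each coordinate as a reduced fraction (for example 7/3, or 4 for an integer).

C = (6, 1)
B = (14, 18)

1. B_x = 14  [B = 2·M−A = 2·(33/2, 13)−(19, 8)]
2. B_y = 18  [B = 2·M−A = 2·(33/2, 13)−(19, 8)]
   so B = (14, 18)
3. C_x = 6  [C = 2·N−B = 2·(10, 19/2)−(14, 18)]
4. C_y = 1  [C = 2·N−B = 2·(10, 19/2)−(14, 18)]
   so C = (6, 1)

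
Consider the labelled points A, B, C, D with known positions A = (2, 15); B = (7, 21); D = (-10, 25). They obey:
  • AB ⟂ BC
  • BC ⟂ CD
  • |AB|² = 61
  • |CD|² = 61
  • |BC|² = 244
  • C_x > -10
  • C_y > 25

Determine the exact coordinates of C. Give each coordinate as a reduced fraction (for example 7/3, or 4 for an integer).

1. C_x = -5  [[AB ⟂ BC ⇒ 5x+6y-161=0] ∩ [|C−(-10, 25)|²=61]]
2. C_y = 31  [[AB ⟂ BC ⇒ 5x+6y-161=0] ∩ [|C−(-10, 25)|²=61]]
   so C = (-5, 31)

C = (-5, 31)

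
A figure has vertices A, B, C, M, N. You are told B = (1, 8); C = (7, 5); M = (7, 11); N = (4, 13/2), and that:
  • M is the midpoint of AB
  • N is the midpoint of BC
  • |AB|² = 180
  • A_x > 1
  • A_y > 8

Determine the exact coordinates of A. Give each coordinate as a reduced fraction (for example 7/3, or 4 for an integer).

A = (13, 14)

1. A_x = 13  [A = 2·M−B = 2·(7, 11)−(1, 8)]
2. A_y = 14  [A = 2·M−B = 2·(7, 11)−(1, 8)]
   so A = (13, 14)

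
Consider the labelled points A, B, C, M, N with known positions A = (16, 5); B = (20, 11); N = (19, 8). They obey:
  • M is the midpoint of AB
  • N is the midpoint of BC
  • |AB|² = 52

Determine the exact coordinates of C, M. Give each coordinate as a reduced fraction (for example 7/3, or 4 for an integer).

1. M_x = 18  [2·M = A+B = (16, 5)+(20, 11)]
2. M_y = 8  [2·M = A+B = (16, 5)+(20, 11)]
   so M = (18, 8)
3. C_x = 18  [C = 2·N−B = 2·(19, 8)−(20, 11)]
4. C_y = 5  [C = 2·N−B = 2·(19, 8)−(20, 11)]
   so C = (18, 5)

C = (18, 5)
M = (18, 8)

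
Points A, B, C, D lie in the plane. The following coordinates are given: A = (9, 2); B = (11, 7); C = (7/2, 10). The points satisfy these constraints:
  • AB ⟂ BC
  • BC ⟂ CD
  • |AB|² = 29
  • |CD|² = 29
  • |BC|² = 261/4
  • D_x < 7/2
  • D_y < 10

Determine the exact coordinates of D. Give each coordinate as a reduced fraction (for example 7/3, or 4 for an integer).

D = (3/2, 5)

1. D_x = 3/2  [[BC ⟂ CD ⇒ -15/2x+3y-15/4=0] ∩ [|D−(7/2, 10)|²=29]]
2. D_y = 5  [[BC ⟂ CD ⇒ -15/2x+3y-15/4=0] ∩ [|D−(7/2, 10)|²=29]]
   so D = (3/2, 5)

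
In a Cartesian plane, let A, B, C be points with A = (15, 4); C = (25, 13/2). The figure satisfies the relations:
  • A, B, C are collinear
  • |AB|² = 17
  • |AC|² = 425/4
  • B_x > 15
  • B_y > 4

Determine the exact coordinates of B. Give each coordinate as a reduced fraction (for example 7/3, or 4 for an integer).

B = (19, 5)

1. B_x = 19  [[A, B, C are collinear ⇒ 5/2x-10y+5/2=0] ∩ [|B−(15, 4)|²=17]]
2. B_y = 5  [[A, B, C are collinear ⇒ 5/2x-10y+5/2=0] ∩ [|B−(15, 4)|²=17]]
   so B = (19, 5)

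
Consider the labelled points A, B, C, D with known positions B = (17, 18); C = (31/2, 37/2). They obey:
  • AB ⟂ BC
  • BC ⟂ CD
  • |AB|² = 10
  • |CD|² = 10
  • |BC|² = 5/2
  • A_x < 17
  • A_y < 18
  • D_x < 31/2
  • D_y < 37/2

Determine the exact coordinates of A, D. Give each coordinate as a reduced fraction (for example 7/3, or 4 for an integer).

A = (16, 15)
D = (29/2, 31/2)

1. A_x = 16  [[AB ⟂ BC ⇒ 3/2x-1/2y-33/2=0] ∩ [|A−(17, 18)|²=10]]
2. A_y = 15  [[AB ⟂ BC ⇒ 3/2x-1/2y-33/2=0] ∩ [|A−(17, 18)|²=10]]
   so A = (16, 15)
3. D_x = 29/2  [[BC ⟂ CD ⇒ -3/2x+1/2y+14=0] ∩ [|D−(31/2, 37/2)|²=10]]
4. D_y = 31/2  [[BC ⟂ CD ⇒ -3/2x+1/2y+14=0] ∩ [|D−(31/2, 37/2)|²=10]]
   so D = (29/2, 31/2)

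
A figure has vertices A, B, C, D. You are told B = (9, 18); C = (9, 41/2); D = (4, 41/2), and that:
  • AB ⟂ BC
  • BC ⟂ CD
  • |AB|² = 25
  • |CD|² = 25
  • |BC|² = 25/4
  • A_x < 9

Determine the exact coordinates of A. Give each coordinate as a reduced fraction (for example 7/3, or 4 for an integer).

A = (4, 18)

1. A_x = 4  [[AB ⟂ BC ⇒ -5/2y+45=0] ∩ [|A−(9, 18)|²=25]]
2. A_y = 18  [[AB ⟂ BC ⇒ -5/2y+45=0] ∩ [|A−(9, 18)|²=25]]
   so A = (4, 18)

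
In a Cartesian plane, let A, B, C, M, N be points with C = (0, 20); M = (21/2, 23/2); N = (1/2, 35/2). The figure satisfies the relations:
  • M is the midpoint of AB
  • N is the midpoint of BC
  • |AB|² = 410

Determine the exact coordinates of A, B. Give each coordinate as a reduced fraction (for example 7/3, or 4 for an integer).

1. B_x = 1  [B = 2·N−C = 2·(1/2, 35/2)−(0, 20)]
2. B_y = 15  [B = 2·N−C = 2·(1/2, 35/2)−(0, 20)]
   so B = (1, 15)
3. A_x = 20  [A = 2·M−B = 2·(21/2, 23/2)−(1, 15)]
4. A_y = 8  [A = 2·M−B = 2·(21/2, 23/2)−(1, 15)]
   so A = (20, 8)

A = (20, 8)
B = (1, 15)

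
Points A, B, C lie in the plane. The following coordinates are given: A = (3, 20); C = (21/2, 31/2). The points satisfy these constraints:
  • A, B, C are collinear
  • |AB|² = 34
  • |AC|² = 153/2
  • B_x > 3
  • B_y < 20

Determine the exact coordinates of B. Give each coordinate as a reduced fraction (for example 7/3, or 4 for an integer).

B = (8, 17)

1. B_x = 8  [[A, B, C are collinear ⇒ -9/2x-15/2y+327/2=0] ∩ [|B−(3, 20)|²=34]]
2. B_y = 17  [[A, B, C are collinear ⇒ -9/2x-15/2y+327/2=0] ∩ [|B−(3, 20)|²=34]]
   so B = (8, 17)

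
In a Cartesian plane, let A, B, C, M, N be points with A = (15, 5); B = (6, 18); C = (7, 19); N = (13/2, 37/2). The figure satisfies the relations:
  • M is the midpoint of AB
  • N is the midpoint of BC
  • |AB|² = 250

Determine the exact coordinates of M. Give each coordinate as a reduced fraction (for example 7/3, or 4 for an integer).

M = (21/2, 23/2)

1. M_x = 21/2  [2·M = A+B = (15, 5)+(6, 18)]
2. M_y = 23/2  [2·M = A+B = (15, 5)+(6, 18)]
   so M = (21/2, 23/2)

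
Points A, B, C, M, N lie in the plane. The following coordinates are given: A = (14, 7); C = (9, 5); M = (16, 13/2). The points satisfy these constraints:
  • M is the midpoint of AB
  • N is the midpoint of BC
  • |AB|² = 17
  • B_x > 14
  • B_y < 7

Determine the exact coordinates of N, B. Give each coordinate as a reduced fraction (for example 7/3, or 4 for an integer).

N = (27/2, 11/2)
B = (18, 6)

1. B_x = 18  [B = 2·M−A = 2·(16, 13/2)−(14, 7)]
2. B_y = 6  [B = 2·M−A = 2·(16, 13/2)−(14, 7)]
   so B = (18, 6)
3. N_x = 27/2  [2·N = B+C = (18, 6)+(9, 5)]
4. N_y = 11/2  [2·N = B+C = (18, 6)+(9, 5)]
   so N = (27/2, 11/2)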